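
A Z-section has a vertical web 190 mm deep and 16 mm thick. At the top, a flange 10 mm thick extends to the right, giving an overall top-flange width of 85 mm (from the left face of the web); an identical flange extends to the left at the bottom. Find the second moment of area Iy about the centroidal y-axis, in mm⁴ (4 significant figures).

Iy ≈ 3.105 × 10⁶ mm⁴

Treat the section as a set of non-overlapping primitives; coordinates are from the bounding-box lower-left.
Web: 16 × 190, A = 3 040 mm², x = 77 mm, Ī = 64853.3 mm⁴.
Top flange (beyond web): 69 × 10, A = 690 mm², x = 119.5 mm, Ī = 273 758 mm⁴.
Bottom flange (beyond web): 69 × 10, A = 690 mm², x = 34.5 mm, Ī = 273 758 mm⁴.
Centroid: x̄ = ΣA·x / ΣA = 77 mm.
Transfer each piece to the centroidal y-axis using Ī + A·d² with d = x − 77:
  web: d = 0 mm → contributes +64853.3 mm⁴
  top flange (beyond web): d = 42.5 mm → contributes +1 520 070 mm⁴
  bottom flange (beyond web): d = -42.5 mm → contributes +1 520 070 mm⁴
Total I = 3 104 993 mm⁴.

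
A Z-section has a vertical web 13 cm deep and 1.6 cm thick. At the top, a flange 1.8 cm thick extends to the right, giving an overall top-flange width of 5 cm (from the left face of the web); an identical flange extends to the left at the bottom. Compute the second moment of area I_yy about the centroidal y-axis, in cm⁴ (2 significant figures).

I_yy ≈ 93 cm⁴

Split into non-overlapping primitives; take the origin at the lower-left of the bounding box.
Web: 1.6 × 13, A = 20.8 cm², x = 4.2 cm, Ī = 4.437 cm⁴.
Top flange (beyond web): 3.4 × 1.8, A = 6.12 cm², x = 6.7 cm, Ī = 5.896 cm⁴.
Bottom flange (beyond web): 3.4 × 1.8, A = 6.12 cm², x = 1.7 cm, Ī = 5.896 cm⁴.
Centroid: x̄ = ΣA·x / ΣA = 4.2 cm.
Transfer each piece to the centroidal y-axis using Ī + A·d² with d = x − 4.2:
  web: d = 0 cm → contributes +4.437 cm⁴
  top flange (beyond web): d = 2.5 cm → contributes +44.15 cm⁴
  bottom flange (beyond web): d = -2.5 cm → contributes +44.15 cm⁴
Total I = 92.73 cm⁴.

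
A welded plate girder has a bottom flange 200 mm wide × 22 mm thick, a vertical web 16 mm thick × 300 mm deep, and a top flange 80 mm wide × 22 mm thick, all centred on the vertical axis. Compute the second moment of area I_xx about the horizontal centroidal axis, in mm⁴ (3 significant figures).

I_xx ≈ 1.79 × 10⁸ mm⁴

Split into non-overlapping primitives; take the origin at the lower-left of the bounding box.
Bottom plate: 200 × 22, A = 4 400 mm², y = 11 mm, Ī = 177 467 mm⁴.
Web plate: 16 × 300, A = 4 800 mm², y = 172 mm, Ī = 36 000 000 mm⁴.
Top plate: 80 × 22, A = 1 760 mm², y = 333 mm, Ī = 70 987 mm⁴.
Centroid: ȳ = ΣA·y / ΣA = 133.22 mm.
Transfer each piece to the horizontal centroidal axis using Ī + A·d² with d = y − 133.22:
  bottom plate: d = -122.22 mm → contributes +65 902 373 mm⁴
  web plate: d = 38.781 mm → contributes +43 219 045 mm⁴
  top plate: d = 199.78 mm → contributes +70 316 910 mm⁴
Total I = 179 438 328 mm⁴.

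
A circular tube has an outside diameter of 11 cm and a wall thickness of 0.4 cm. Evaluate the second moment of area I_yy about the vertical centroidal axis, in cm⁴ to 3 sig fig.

Treat the section as a set of non-overlapping primitives; coordinates are from the bounding-box lower-left.
Outer circle: ⌀11, A = 95.033 cm², x = 5.5 cm, Ī = 718.69 cm⁴.
Bore (subtracted): ⌀10.2, A = 81.713 cm², x = 5.5 cm, Ī = 531.34 cm⁴.
By symmetry the centroid is at mid-width, x̄ = 5.5 cm.
All pieces are centred on the vertical centroidal axis, so I = ΣĪ (holes subtracted) = 187.35 cm⁴.

I_yy ≈ 187 cm⁴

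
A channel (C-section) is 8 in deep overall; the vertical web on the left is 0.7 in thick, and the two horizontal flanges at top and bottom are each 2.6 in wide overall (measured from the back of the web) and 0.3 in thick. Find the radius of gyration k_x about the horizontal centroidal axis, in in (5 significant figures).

k_x ≈ 2.6343 in

Break the section into simple shapes (no overlaps), measuring from the bottom-left corner of the bounding box.
Web: 0.7 × 8, A = 5.6 in², y = 4 in, Ī = 29.86667 in⁴.
Top flange (beyond web): 1.9 × 0.3, A = 0.57 in², y = 7.85 in, Ī = 0.004275 in⁴.
Bottom flange (beyond web): 1.9 × 0.3, A = 0.57 in², y = 0.15 in, Ī = 0.004275 in⁴.
By symmetry the centroid is at mid-height, ȳ = 4 in.
Transfer each piece to the horizontal centroidal axis using Ī + A·d² with d = y − 4:
  web: d = 0 in → contributes +29.86667 in⁴
  top flange (beyond web): d = 3.85 in → contributes +8.4531 in⁴
  bottom flange (beyond web): d = -3.85 in → contributes +8.4531 in⁴
Total I = 46.77287 in⁴.
Radius of gyration: k = √(I/A) = √(46.77287 / 6.74) = 2.634311 in.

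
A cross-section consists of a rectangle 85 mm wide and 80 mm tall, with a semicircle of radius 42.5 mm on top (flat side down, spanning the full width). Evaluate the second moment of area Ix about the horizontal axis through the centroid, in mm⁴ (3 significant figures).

Treat the section as a set of non-overlapping primitives; coordinates are from the bounding-box lower-left.
Rectangular body: 85 × 80, A = 6 800 mm², y = 40 mm, Ī = 3 626 667 mm⁴.
Semicircular cap: semicircle r = 42.5, A = 2837.3 mm², y = 98.038 mm, Ī = 358 086 mm⁴.
Centroid: ȳ = ΣA·y / ΣA = 57.087 mm.
Transfer each piece to the horizontal axis through the centroid using Ī + A·d² with d = y − 57.087:
  rectangular body: d = -17.087 mm → contributes +5 611 922 mm⁴
  semicircular cap: d = 40.951 mm → contributes +5 116 120 mm⁴
Total I = 10 728 042 mm⁴.

Ix ≈ 1.07 × 10⁷ mm⁴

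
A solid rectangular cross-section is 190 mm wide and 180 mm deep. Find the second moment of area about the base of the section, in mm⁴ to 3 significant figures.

The section: 190 × 180, A = 34 200 mm², y = 90 mm, Ī = 92 340 000 mm⁴.
Transfer it to a horizontal axis along the bottom face using Ī + A·d² with d = y − 0:
  the section: d = 90 mm → contributes +369 360 000 mm⁴
Total I = 369 360 000 mm⁴.

I_base ≈ 3.69 × 10⁸ mm⁴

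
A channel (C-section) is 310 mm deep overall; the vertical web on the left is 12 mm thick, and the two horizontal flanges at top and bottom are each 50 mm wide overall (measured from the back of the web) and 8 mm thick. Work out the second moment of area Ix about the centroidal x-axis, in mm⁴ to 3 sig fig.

Break the section into simple shapes (no overlaps), measuring from the bottom-left corner of the bounding box.
Web: 12 × 310, A = 3 720 mm², y = 155 mm, Ī = 29 791 000 mm⁴.
Top flange (beyond web): 38 × 8, A = 304 mm², y = 306 mm, Ī = 1621.3 mm⁴.
Bottom flange (beyond web): 38 × 8, A = 304 mm², y = 4 mm, Ī = 1621.3 mm⁴.
By symmetry the centroid is at mid-height, ȳ = 155 mm.
Transfer each piece to the centroidal x-axis using Ī + A·d² with d = y − 155:
  web: d = 0 mm → contributes +29 791 000 mm⁴
  top flange (beyond web): d = 151 mm → contributes +6 933 125 mm⁴
  bottom flange (beyond web): d = -151 mm → contributes +6 933 125 mm⁴
Total I = 43 657 251 mm⁴.

Ix ≈ 4.37 × 10⁷ mm⁴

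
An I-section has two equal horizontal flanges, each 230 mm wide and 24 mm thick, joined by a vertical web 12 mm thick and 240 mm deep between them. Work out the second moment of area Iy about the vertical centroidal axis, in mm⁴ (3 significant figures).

Iy ≈ 4.87 × 10⁷ mm⁴

Treat the section as a set of non-overlapping primitives; coordinates are from the bounding-box lower-left.
Bottom flange: 230 × 24, A = 5 520 mm², x = 115 mm, Ī = 24 334 000 mm⁴.
Web: 12 × 240, A = 2 880 mm², x = 115 mm, Ī = 34 560 mm⁴.
Top flange: 230 × 24, A = 5 520 mm², x = 115 mm, Ī = 24 334 000 mm⁴.
By symmetry the centroid is at mid-width, x̄ = 115 mm.
All pieces are centred on the vertical centroidal axis, so I = ΣĪ = 48 702 560 mm⁴.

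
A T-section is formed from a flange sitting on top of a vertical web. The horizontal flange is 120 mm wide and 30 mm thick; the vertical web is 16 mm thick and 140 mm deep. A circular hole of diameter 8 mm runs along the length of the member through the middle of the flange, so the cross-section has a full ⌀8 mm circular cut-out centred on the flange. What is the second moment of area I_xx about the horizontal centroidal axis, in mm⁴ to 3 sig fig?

I_xx ≈ 1.39 × 10⁷ mm⁴

Treat the section as a set of non-overlapping primitives; coordinates are from the bounding-box lower-left.
Flange: 120 × 30, A = 3 600 mm², y = 155 mm, Ī = 270 000 mm⁴.
Web: 16 × 140, A = 2 240 mm², y = 70 mm, Ī = 3 658 667 mm⁴.
Hole (subtracted): ⌀8, A = 50.265 mm², y = 155 mm, Ī = 201.06 mm⁴.
Centroid: ȳ = ΣA·y / ΣA = 122.11 mm.
Transfer each piece to the horizontal centroidal axis using Ī + A·d² with d = y − 122.11:
  flange: d = 32.886 mm → contributes +4 163 311 mm⁴
  web: d = -52.114 mm → contributes +9 742 262 mm⁴
  hole: d = 32.886 mm → contributes −54 562 mm⁴
Total I = 13 851 011 mm⁴.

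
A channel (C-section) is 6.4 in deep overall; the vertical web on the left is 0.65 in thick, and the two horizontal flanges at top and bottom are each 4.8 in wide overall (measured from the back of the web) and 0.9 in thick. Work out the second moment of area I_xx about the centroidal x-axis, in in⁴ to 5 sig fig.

I_xx ≈ 71.196 in⁴

Treat the section as a set of non-overlapping primitives; coordinates are from the bounding-box lower-left.
Web: 0.65 × 6.4, A = 4.16 in², y = 3.2 in, Ī = 14.19947 in⁴.
Top flange (beyond web): 4.15 × 0.9, A = 3.735 in², y = 5.95 in, Ī = 0.2521125 in⁴.
Bottom flange (beyond web): 4.15 × 0.9, A = 3.735 in², y = 0.45 in, Ī = 0.2521125 in⁴.
By symmetry the centroid is at mid-height, ȳ = 3.2 in.
Transfer each piece to the centroidal x-axis using Ī + A·d² with d = y − 3.2:
  web: d = 0 in → contributes +14.19947 in⁴
  top flange (beyond web): d = 2.75 in → contributes +28.49805 in⁴
  bottom flange (beyond web): d = -2.75 in → contributes +28.49805 in⁴
Total I = 71.19557 in⁴.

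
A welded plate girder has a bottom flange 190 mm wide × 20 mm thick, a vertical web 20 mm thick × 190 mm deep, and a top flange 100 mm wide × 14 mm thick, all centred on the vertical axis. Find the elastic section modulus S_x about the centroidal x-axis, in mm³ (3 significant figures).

Split into non-overlapping primitives; take the origin at the lower-left of the bounding box.
Bottom plate: 190 × 20, A = 3 800 mm², y = 10 mm, Ī = 126 667 mm⁴.
Web plate: 20 × 190, A = 3 800 mm², y = 115 mm, Ī = 11 431 667 mm⁴.
Top plate: 100 × 14, A = 1 400 mm², y = 217 mm, Ī = 22 867 mm⁴.
Centroid: ȳ = ΣA·y / ΣA = 86.533 mm.
Transfer each piece to the centroidal x-axis using Ī + A·d² with d = y − 86.533:
  bottom plate: d = -76.533 mm → contributes +22 384 601 mm⁴
  web plate: d = 28.467 mm → contributes +14 511 001 mm⁴
  top plate: d = 130.47 mm → contributes +23 853 038 mm⁴
Total I = 60 748 640 mm⁴.
Extreme fibre distance c = 137.47 mm; S = I/c = 441 915 mm³.

S_x ≈ 4.42 × 10⁵ mm³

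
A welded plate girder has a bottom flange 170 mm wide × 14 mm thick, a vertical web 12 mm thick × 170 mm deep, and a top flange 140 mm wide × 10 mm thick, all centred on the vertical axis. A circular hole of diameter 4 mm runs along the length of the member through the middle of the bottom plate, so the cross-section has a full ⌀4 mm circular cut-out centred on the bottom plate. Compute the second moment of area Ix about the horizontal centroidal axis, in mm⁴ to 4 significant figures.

Ix ≈ 3.489 × 10⁷ mm⁴

Split into non-overlapping primitives; take the origin at the lower-left of the bounding box.
Bottom plate: 170 × 14, A = 2 380 mm², y = 7 mm, Ī = 38873.3 mm⁴.
Web plate: 12 × 170, A = 2 040 mm², y = 99 mm, Ī = 4 913 000 mm⁴.
Top plate: 140 × 10, A = 1 400 mm², y = 189 mm, Ī = 11666.7 mm⁴.
Hole (subtracted): ⌀4, A = 12.5664 mm², y = 7 mm, Ī = 12.5664 mm⁴.
Centroid: ȳ = ΣA·y / ΣA = 83.192 mm.
Transfer each piece to the horizontal centroidal axis using Ī + A·d² with d = y − 83.192:
  bottom plate: d = -76.192 mm → contributes +13 855 300 mm⁴
  web plate: d = 15.808 mm → contributes +5 422 781 mm⁴
  top plate: d = 105.808 mm → contributes +15 685 132 mm⁴
  hole: d = -76.192 mm → contributes −72963.1 mm⁴
Total I = 34 890 250 mm⁴.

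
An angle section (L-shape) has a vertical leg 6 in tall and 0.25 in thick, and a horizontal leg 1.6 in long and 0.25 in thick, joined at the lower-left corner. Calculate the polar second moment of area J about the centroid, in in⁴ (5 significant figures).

Decompose the section into non-overlapping parts with the origin at the bottom-left of its bounding rectangle.
Vertical leg: 0.25 × 6, A = 1.5 in², y = 3 in, Ī = 4.5 in⁴.
Horizontal leg (remainder): 1.35 × 0.25, A = 0.3375 in², y = 0.125 in, Ī = 0.001757813 in⁴.
Centroid: ȳ = ΣA·y / ΣA = 2.471939 in.
Transfer each piece to the centroidal x-axis using Ī + A·d² with d = y − 2.471939:
  vertical leg: d = 0.5280612 in → contributes +4.918273 in⁴
  horizontal leg (remainder): d = -2.346939 in → contributes +1.860749 in⁴
Total I = 6.779022 in⁴.
For the y-axis: x̄ = 0.2719388 in.
Repeating about the centroidal y-axis gives I_y = 0.2353968 in⁴.
Polar second moment: J = I_x + I_y = 7.014419 in⁴.

J ≈ 7.0144 in⁴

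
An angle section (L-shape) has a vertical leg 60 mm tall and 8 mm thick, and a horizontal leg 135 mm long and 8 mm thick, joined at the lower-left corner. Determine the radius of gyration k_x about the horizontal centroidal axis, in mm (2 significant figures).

Split into non-overlapping primitives; take the origin at the lower-left of the bounding box.
Vertical leg: 8 × 60, A = 480 mm², y = 30 mm, Ī = 144 000 mm⁴.
Horizontal leg (remainder): 127 × 8, A = 1 016 mm², y = 4 mm, Ī = 5 419 mm⁴.
Centroid: ȳ = ΣA·y / ΣA = 12.34 mm.
Transfer each piece to the horizontal centroidal axis using Ī + A·d² with d = y − 12.34:
  vertical leg: d = 17.66 mm → contributes +293 662 mm⁴
  horizontal leg (remainder): d = -8.342 mm → contributes +76 125 mm⁴
Total I = 369 787 mm⁴.
Radius of gyration: k = √(I/A) = √(369 787 / 1 496) = 15.72 mm.

k_x ≈ 16 mm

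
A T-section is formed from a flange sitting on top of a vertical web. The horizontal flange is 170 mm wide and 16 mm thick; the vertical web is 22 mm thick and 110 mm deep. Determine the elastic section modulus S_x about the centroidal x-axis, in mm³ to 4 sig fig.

Decompose the section into non-overlapping parts with the origin at the bottom-left of its bounding rectangle.
Flange: 170 × 16, A = 2 720 mm², y = 118 mm, Ī = 58026.7 mm⁴.
Web: 22 × 110, A = 2 420 mm², y = 55 mm, Ī = 2 440 167 mm⁴.
Centroid: ȳ = ΣA·y / ΣA = 88.3385 mm.
Transfer each piece to the centroidal x-axis using Ī + A·d² with d = y − 88.3385:
  flange: d = 29.6615 mm → contributes +2 451 092 mm⁴
  web: d = -33.3385 mm → contributes +5 129 893 mm⁴
Total I = 7 580 984 mm⁴.
Extreme fibre distance c = 88.3385 mm; S = I/c = 85817.4 mm³.

S_x ≈ 8.582 × 10⁴ mm³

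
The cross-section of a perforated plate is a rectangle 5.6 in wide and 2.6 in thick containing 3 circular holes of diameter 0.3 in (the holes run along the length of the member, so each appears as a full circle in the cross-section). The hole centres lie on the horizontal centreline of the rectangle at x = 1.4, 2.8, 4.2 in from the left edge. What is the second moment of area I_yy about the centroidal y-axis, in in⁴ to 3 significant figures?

I_yy ≈ 37.8 in⁴

Split into non-overlapping primitives; take the origin at the lower-left of the bounding box.
Plate: 5.6 × 2.6, A = 14.56 in², x = 2.8 in, Ī = 38.05 in⁴.
Hole 1 (subtracted): ⌀0.3, A = 0.070686 in², x = 1.4 in, Ī = 0.00039761 in⁴.
Hole 2 (subtracted): ⌀0.3, A = 0.070686 in², x = 2.8 in, Ī = 0.00039761 in⁴.
Hole 3 (subtracted): ⌀0.3, A = 0.070686 in², x = 4.2 in, Ī = 0.00039761 in⁴.
By symmetry the centroid is at mid-width, x̄ = 2.8 in.
Transfer each piece to the centroidal y-axis using Ī + A·d² with d = x − 2.8:
  plate: d = 0 in → contributes +38.05 in⁴
  hole 1: d = -1.4 in → contributes −0.13894 in⁴
  hole 2: d = 0 in → contributes −0.00039761 in⁴
  hole 3: d = 1.4 in → contributes −0.13894 in⁴
Total I = 37.772 in⁴.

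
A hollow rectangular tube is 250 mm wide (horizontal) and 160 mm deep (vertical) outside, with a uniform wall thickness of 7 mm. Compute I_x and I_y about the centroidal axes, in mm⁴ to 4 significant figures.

I_x ≈ 2.413 × 10⁷ mm⁴, I_y ≈ 4.841 × 10⁷ mm⁴

Decompose the section into non-overlapping parts with the origin at the bottom-left of its bounding rectangle.
Outer rectangle: 250 × 160, A = 40 000 mm², y = 80 mm, Ī = 85 333 333 mm⁴.
Inner void (subtracted): 236 × 146, A = 34 456 mm², y = 80 mm, Ī = 61 205 341 mm⁴.
By symmetry the centroid is at mid-height, ȳ = 80 mm.
All pieces are centred on the centroidal x-axis, so I = ΣĪ (holes subtracted) = 24 127 992 mm⁴.
Repeating about the centroidal y-axis gives I_y = 48 411 552 mm⁴.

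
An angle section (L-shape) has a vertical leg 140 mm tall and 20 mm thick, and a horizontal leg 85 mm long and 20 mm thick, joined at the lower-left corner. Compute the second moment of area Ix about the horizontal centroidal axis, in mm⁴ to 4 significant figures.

Split into non-overlapping primitives; take the origin at the lower-left of the bounding box.
Vertical leg: 20 × 140, A = 2 800 mm², y = 70 mm, Ī = 4 573 333 mm⁴.
Horizontal leg (remainder): 65 × 20, A = 1 300 mm², y = 10 mm, Ī = 43333.3 mm⁴.
Centroid: ȳ = ΣA·y / ΣA = 50.9756 mm.
Transfer each piece to the horizontal centroidal axis using Ī + A·d² with d = y − 50.9756:
  vertical leg: d = 19.0244 mm → contributes +5 586 730 mm⁴
  horizontal leg (remainder): d = -40.9756 mm → contributes +2 226 034 mm⁴
Total I = 7 812 764 mm⁴.

Ix ≈ 7.813 × 10⁶ mm⁴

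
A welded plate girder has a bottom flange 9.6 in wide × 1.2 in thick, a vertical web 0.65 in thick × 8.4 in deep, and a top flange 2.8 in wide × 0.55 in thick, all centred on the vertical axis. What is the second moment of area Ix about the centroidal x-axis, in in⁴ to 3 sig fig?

Ix ≈ 203 in⁴

Treat the section as a set of non-overlapping primitives; coordinates are from the bounding-box lower-left.
Bottom plate: 9.6 × 1.2, A = 11.52 in², y = 0.6 in, Ī = 1.3824 in⁴.
Web plate: 0.65 × 8.4, A = 5.46 in², y = 5.4 in, Ī = 32.105 in⁴.
Top plate: 2.8 × 0.55, A = 1.54 in², y = 9.875 in, Ī = 0.038821 in⁴.
Centroid: ȳ = ΣA·y / ΣA = 2.7864 in.
Transfer each piece to the centroidal x-axis using Ī + A·d² with d = y − 2.7864:
  bottom plate: d = -2.1864 in → contributes +56.45 in⁴
  web plate: d = 2.6136 in → contributes +69.403 in⁴
  top plate: d = 7.0886 in → contributes +77.422 in⁴
Total I = 203.27 in⁴.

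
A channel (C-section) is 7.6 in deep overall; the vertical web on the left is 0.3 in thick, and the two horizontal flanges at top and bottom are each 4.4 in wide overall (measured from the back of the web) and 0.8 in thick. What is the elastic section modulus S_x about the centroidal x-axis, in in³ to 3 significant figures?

Treat the section as a set of non-overlapping primitives; coordinates are from the bounding-box lower-left.
Web: 0.3 × 7.6, A = 2.28 in², y = 3.8 in, Ī = 10.974 in⁴.
Top flange (beyond web): 4.1 × 0.8, A = 3.28 in², y = 7.2 in, Ī = 0.17493 in⁴.
Bottom flange (beyond web): 4.1 × 0.8, A = 3.28 in², y = 0.4 in, Ī = 0.17493 in⁴.
By symmetry the centroid is at mid-height, ȳ = 3.8 in.
Transfer each piece to the centroidal x-axis using Ī + A·d² with d = y − 3.8:
  web: d = 0 in → contributes +10.974 in⁴
  top flange (beyond web): d = 3.4 in → contributes +38.092 in⁴
  bottom flange (beyond web): d = -3.4 in → contributes +38.092 in⁴
Total I = 87.158 in⁴.
Extreme fibre distance c = 3.8 in; S = I/c = 22.936 in³.

S_x ≈ 22.9 in³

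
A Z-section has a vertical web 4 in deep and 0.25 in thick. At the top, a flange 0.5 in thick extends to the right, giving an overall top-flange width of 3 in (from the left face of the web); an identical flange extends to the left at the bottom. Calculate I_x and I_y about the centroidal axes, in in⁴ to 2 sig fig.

I_x ≈ 9.8 in⁴, I_y ≈ 7.9 in⁴

Decompose the section into non-overlapping parts with the origin at the bottom-left of its bounding rectangle.
Web: 0.25 × 4, A = 1 in², y = 2 in, Ī = 1.333 in⁴.
Top flange (beyond web): 2.75 × 0.5, A = 1.375 in², y = 3.75 in, Ī = 0.02865 in⁴.
Bottom flange (beyond web): 2.75 × 0.5, A = 1.375 in², y = 0.25 in, Ī = 0.02865 in⁴.
Centroid: ȳ = ΣA·y / ΣA = 2 in.
Transfer each piece to the centroidal x-axis using Ī + A·d² with d = y − 2:
  web: d = 0 in → contributes +1.333 in⁴
  top flange (beyond web): d = 1.75 in → contributes +4.24 in⁴
  bottom flange (beyond web): d = -1.75 in → contributes +4.24 in⁴
Total I = 9.813 in⁴.
For the y-axis: x̄ = 2.875 in.
Repeating about the centroidal y-axis gives I_y = 7.926 in⁴.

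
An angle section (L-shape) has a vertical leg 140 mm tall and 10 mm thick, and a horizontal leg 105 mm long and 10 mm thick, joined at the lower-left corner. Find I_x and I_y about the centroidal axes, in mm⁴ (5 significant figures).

I_x ≈ 4.6858 × 10⁶ mm⁴, I_y ≈ 2.2861 × 10⁶ mm⁴

Treat the section as a set of non-overlapping primitives; coordinates are from the bounding-box lower-left.
Vertical leg: 10 × 140, A = 1 400 mm², y = 70 mm, Ī = 2 286 667 mm⁴.
Horizontal leg (remainder): 95 × 10, A = 950 mm², y = 5 mm, Ī = 7916.667 mm⁴.
Centroid: ȳ = ΣA·y / ΣA = 43.7234 mm.
Transfer each piece to the centroidal x-axis using Ī + A·d² with d = y − 43.7234:
  vertical leg: d = 26.2766 mm → contributes +3 253 310 mm⁴
  horizontal leg (remainder): d = -38.7234 mm → contributes +1 432 444 mm⁴
Total I = 4 685 754 mm⁴.
For the y-axis: x̄ = 26.2234 mm.
Repeating about the centroidal y-axis gives I_y = 2 286 066 mm⁴.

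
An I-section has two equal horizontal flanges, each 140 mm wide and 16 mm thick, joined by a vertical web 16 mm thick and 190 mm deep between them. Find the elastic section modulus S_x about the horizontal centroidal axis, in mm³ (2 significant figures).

S_x ≈ 5.1 × 10⁵ mm³

Break the section into simple shapes (no overlaps), measuring from the bottom-left corner of the bounding box.
Bottom flange: 140 × 16, A = 2 240 mm², y = 8 mm, Ī = 47 787 mm⁴.
Web: 16 × 190, A = 3 040 mm², y = 111 mm, Ī = 9 145 333 mm⁴.
Top flange: 140 × 16, A = 2 240 mm², y = 214 mm, Ī = 47 787 mm⁴.
By symmetry the centroid is at mid-height, ȳ = 111 mm.
Transfer each piece to the horizontal centroidal axis using Ī + A·d² with d = y − 111:
  bottom flange: d = -103 mm → contributes +23 811 947 mm⁴
  web: d = 0 mm → contributes +9 145 333 mm⁴
  top flange: d = 103 mm → contributes +23 811 947 mm⁴
Total I = 56 769 227 mm⁴.
Extreme fibre distance c = 111 mm; S = I/c = 511 434 mm³.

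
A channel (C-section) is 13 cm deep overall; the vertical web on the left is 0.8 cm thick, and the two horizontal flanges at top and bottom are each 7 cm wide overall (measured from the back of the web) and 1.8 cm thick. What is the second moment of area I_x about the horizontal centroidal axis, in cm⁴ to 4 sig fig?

Break the section into simple shapes (no overlaps), measuring from the bottom-left corner of the bounding box.
Web: 0.8 × 13, A = 10.4 cm², y = 6.5 cm, Ī = 146.467 cm⁴.
Top flange (beyond web): 6.2 × 1.8, A = 11.16 cm², y = 12.1 cm, Ī = 3.0132 cm⁴.
Bottom flange (beyond web): 6.2 × 1.8, A = 11.16 cm², y = 0.9 cm, Ī = 3.0132 cm⁴.
By symmetry the centroid is at mid-height, ȳ = 6.5 cm.
Transfer each piece to the horizontal centroidal axis using Ī + A·d² with d = y − 6.5:
  web: d = 0 cm → contributes +146.467 cm⁴
  top flange (beyond web): d = 5.6 cm → contributes +352.991 cm⁴
  bottom flange (beyond web): d = -5.6 cm → contributes +352.991 cm⁴
Total I = 852.448 cm⁴.

I_x ≈ 852.4 cm⁴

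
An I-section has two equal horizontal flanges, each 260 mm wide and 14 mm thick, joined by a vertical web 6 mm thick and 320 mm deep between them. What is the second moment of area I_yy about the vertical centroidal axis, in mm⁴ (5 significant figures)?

Decompose the section into non-overlapping parts with the origin at the bottom-left of its bounding rectangle.
Bottom flange: 260 × 14, A = 3 640 mm², x = 130 mm, Ī = 20 505 333 mm⁴.
Web: 6 × 320, A = 1 920 mm², x = 130 mm, Ī = 5 760 mm⁴.
Top flange: 260 × 14, A = 3 640 mm², x = 130 mm, Ī = 20 505 333 mm⁴.
By symmetry the centroid is at mid-width, x̄ = 130 mm.
All pieces are centred on the vertical centroidal axis, so I = ΣĪ = 41 016 427 mm⁴.

I_yy ≈ 4.1016 × 10⁷ mm⁴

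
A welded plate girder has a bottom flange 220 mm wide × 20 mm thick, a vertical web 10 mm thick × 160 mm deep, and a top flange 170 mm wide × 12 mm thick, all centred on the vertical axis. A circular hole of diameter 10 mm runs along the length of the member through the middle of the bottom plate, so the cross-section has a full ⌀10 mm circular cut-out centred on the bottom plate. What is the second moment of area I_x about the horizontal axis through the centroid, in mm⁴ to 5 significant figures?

Break the section into simple shapes (no overlaps), measuring from the bottom-left corner of the bounding box.
Bottom plate: 220 × 20, A = 4 400 mm², y = 10 mm, Ī = 146666.7 mm⁴.
Web plate: 10 × 160, A = 1 600 mm², y = 100 mm, Ī = 3 413 333 mm⁴.
Top plate: 170 × 12, A = 2 040 mm², y = 186 mm, Ī = 24 480 mm⁴.
Hole (subtracted): ⌀10, A = 78.53982 mm², y = 10 mm, Ī = 490.8739 mm⁴.
Centroid: ȳ = ΣA·y / ΣA = 73.18439 mm.
Transfer each piece to the horizontal axis through the centroid using Ī + A·d² with d = y − 73.18439:
  bottom plate: d = -63.18439 mm → contributes +17 712 642 mm⁴
  web plate: d = 26.81561 mm → contributes +4 563 856 mm⁴
  top plate: d = 112.8156 mm → contributes +25 988 298 mm⁴
  hole: d = -63.18439 mm → contributes −314042.8 mm⁴
Total I = 47 950 754 mm⁴.

I_x ≈ 4.7951 × 10⁷ mm⁴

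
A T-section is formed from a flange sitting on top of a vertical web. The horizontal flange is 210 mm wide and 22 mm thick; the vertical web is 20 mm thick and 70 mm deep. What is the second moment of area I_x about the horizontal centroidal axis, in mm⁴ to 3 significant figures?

I_x ≈ 3.03 × 10⁶ mm⁴

Split into non-overlapping primitives; take the origin at the lower-left of the bounding box.
Flange: 210 × 22, A = 4 620 mm², y = 81 mm, Ī = 186 340 mm⁴.
Web: 20 × 70, A = 1 400 mm², y = 35 mm, Ī = 571 667 mm⁴.
Centroid: ȳ = ΣA·y / ΣA = 70.302 mm.
Transfer each piece to the horizontal centroidal axis using Ī + A·d² with d = y − 70.302:
  flange: d = 10.698 mm → contributes +715 054 mm⁴
  web: d = -35.302 mm → contributes +2 316 423 mm⁴
Total I = 3 031 476 mm⁴.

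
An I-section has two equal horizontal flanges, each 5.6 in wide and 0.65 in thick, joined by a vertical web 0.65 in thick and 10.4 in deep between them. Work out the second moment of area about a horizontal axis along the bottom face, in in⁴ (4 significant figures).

I_base ≈ 763.9 in⁴

Split into non-overlapping primitives; take the origin at the lower-left of the bounding box.
Bottom flange: 5.6 × 0.65, A = 3.64 in², y = 0.325 in, Ī = 0.128158 in⁴.
Web: 0.65 × 10.4, A = 6.76 in², y = 5.85 in, Ī = 60.9301 in⁴.
Top flange: 5.6 × 0.65, A = 3.64 in², y = 11.375 in, Ī = 0.128158 in⁴.
Transfer each piece to a horizontal axis along the bottom face using Ī + A·d² with d = y − 0:
  bottom flange: d = 0.325 in → contributes +0.512633 in⁴
  web: d = 5.85 in → contributes +292.274 in⁴
  top flange: d = 11.375 in → contributes +471.11 in⁴
Total I = 763.897 in⁴.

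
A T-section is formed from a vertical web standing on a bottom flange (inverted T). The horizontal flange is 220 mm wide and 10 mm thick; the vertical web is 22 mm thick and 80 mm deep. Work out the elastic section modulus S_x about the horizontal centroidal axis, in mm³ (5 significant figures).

S_x ≈ 4.5185 × 10⁴ mm³

Break the section into simple shapes (no overlaps), measuring from the bottom-left corner of the bounding box.
Flange: 220 × 10, A = 2 200 mm², y = 5 mm, Ī = 18333.33 mm⁴.
Web: 22 × 80, A = 1 760 mm², y = 50 mm, Ī = 938666.7 mm⁴.
Centroid: ȳ = ΣA·y / ΣA = 25 mm.
Transfer each piece to the horizontal centroidal axis using Ī + A·d² with d = y − 25:
  flange: d = -20 mm → contributes +898333.3 mm⁴
  web: d = 25 mm → contributes +2 038 667 mm⁴
Total I = 2 937 000 mm⁴.
Extreme fibre distance c = 65 mm; S = I/c = 45184.62 mm³.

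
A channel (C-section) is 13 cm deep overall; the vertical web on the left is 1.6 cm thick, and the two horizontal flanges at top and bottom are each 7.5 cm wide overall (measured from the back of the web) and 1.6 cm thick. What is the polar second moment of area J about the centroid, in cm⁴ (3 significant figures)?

Break the section into simple shapes (no overlaps), measuring from the bottom-left corner of the bounding box.
Web: 1.6 × 13, A = 20.8 cm², y = 6.5 cm, Ī = 292.93 cm⁴.
Top flange (beyond web): 5.9 × 1.6, A = 9.44 cm², y = 12.2 cm, Ī = 2.0139 cm⁴.
Bottom flange (beyond web): 5.9 × 1.6, A = 9.44 cm², y = 0.8 cm, Ī = 2.0139 cm⁴.
By symmetry the centroid is at mid-height, ȳ = 6.5 cm.
Transfer each piece to the centroidal x-axis using Ī + A·d² with d = y − 6.5:
  web: d = 0 cm → contributes +292.93 cm⁴
  top flange (beyond web): d = 5.7 cm → contributes +308.72 cm⁴
  bottom flange (beyond web): d = -5.7 cm → contributes +308.72 cm⁴
Total I = 910.37 cm⁴.
For the y-axis: x̄ = 2.5843 cm.
Repeating about the centroidal y-axis gives I_y = 198.38 cm⁴.
Polar second moment: J = I_x + I_y = 1108.8 cm⁴.

J ≈ 1110 cm⁴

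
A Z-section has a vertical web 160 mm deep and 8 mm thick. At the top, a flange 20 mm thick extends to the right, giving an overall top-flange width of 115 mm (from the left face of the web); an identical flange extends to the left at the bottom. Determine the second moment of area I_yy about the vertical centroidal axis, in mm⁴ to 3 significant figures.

Treat the section as a set of non-overlapping primitives; coordinates are from the bounding-box lower-left.
Web: 8 × 160, A = 1 280 mm², x = 111 mm, Ī = 6826.7 mm⁴.
Top flange (beyond web): 107 × 20, A = 2 140 mm², x = 168.5 mm, Ī = 2 041 738 mm⁴.
Bottom flange (beyond web): 107 × 20, A = 2 140 mm², x = 53.5 mm, Ī = 2 041 738 mm⁴.
Centroid: x̄ = ΣA·x / ΣA = 111 mm.
Transfer each piece to the vertical centroidal axis using Ī + A·d² with d = x − 111:
  web: d = 0 mm → contributes +6826.7 mm⁴
  top flange (beyond web): d = 57.5 mm → contributes +9 117 113 mm⁴
  bottom flange (beyond web): d = -57.5 mm → contributes +9 117 113 mm⁴
Total I = 18 241 053 mm⁴.

I_yy ≈ 1.82 × 10⁷ mm⁴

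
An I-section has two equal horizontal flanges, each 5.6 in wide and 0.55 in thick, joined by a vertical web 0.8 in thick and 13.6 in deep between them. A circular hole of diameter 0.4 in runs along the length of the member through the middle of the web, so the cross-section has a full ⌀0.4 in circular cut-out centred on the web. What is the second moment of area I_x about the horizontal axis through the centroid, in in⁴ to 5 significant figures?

I_x ≈ 476.19 in⁴

Decompose the section into non-overlapping parts with the origin at the bottom-left of its bounding rectangle.
Bottom flange: 5.6 × 0.55, A = 3.08 in², y = 0.275 in, Ī = 0.07764167 in⁴.
Web: 0.8 × 13.6, A = 10.88 in², y = 7.35 in, Ī = 167.6971 in⁴.
Top flange: 5.6 × 0.55, A = 3.08 in², y = 14.425 in, Ī = 0.07764167 in⁴.
Hole (subtracted): ⌀0.4, A = 0.1256637 in², y = 7.35 in, Ī = 0.001256637 in⁴.
By symmetry the centroid is at mid-height, ȳ = 7.35 in.
Transfer each piece to the horizontal axis through the centroid using Ī + A·d² with d = y − 7.35:
  bottom flange: d = -7.075 in → contributes +154.249 in⁴
  web: d = 0 in → contributes +167.6971 in⁴
  top flange: d = 7.075 in → contributes +154.249 in⁴
  hole: d = 0 in → contributes −0.001256637 in⁴
Total I = 476.1937 in⁴.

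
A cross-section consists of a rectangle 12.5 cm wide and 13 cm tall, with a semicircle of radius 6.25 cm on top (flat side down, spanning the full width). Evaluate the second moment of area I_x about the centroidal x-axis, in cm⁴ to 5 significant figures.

Treat the section as a set of non-overlapping primitives; coordinates are from the bounding-box lower-left.
Rectangular body: 12.5 × 13, A = 162.5 cm², y = 6.5 cm, Ī = 2288.542 cm⁴.
Semicircular cap: semicircle r = 6.25, A = 61.35923 cm², y = 15.65258 cm, Ī = 167.4758 cm⁴.
Centroid: ȳ = ΣA·y / ΣA = 9.008699 cm.
Transfer each piece to the centroidal x-axis using Ī + A·d² with d = y − 9.008699:
  rectangular body: d = -2.508699 cm → contributes +3311.247 cm⁴
  semicircular cap: d = 6.643883 cm → contributes +2875.945 cm⁴
Total I = 6187.192 cm⁴.

I_x ≈ 6187.2 cm⁴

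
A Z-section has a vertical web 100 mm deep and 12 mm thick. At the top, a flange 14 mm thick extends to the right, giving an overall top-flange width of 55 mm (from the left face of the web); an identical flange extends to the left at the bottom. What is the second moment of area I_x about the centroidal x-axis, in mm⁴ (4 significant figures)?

I_x ≈ 3.246 × 10⁶ mm⁴

Split into non-overlapping primitives; take the origin at the lower-left of the bounding box.
Web: 12 × 100, A = 1 200 mm², y = 50 mm, Ī = 1 000 000 mm⁴.
Top flange (beyond web): 43 × 14, A = 602 mm², y = 93 mm, Ī = 9832.67 mm⁴.
Bottom flange (beyond web): 43 × 14, A = 602 mm², y = 7 mm, Ī = 9832.67 mm⁴.
Centroid: ȳ = ΣA·y / ΣA = 50 mm.
Transfer each piece to the centroidal x-axis using Ī + A·d² with d = y − 50:
  web: d = 0 mm → contributes +1 000 000 mm⁴
  top flange (beyond web): d = 43 mm → contributes +1 122 931 mm⁴
  bottom flange (beyond web): d = -43 mm → contributes +1 122 931 mm⁴
Total I = 3 245 861 mm⁴.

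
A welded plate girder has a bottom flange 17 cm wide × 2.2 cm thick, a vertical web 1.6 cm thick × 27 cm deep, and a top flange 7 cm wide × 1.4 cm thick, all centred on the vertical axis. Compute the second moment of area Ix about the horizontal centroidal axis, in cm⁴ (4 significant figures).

Ix ≈ 1.076 × 10⁴ cm⁴

Split into non-overlapping primitives; take the origin at the lower-left of the bounding box.
Bottom plate: 17 × 2.2, A = 37.4 cm², y = 1.1 cm, Ī = 15.0847 cm⁴.
Web plate: 1.6 × 27, A = 43.2 cm², y = 15.7 cm, Ī = 2624.4 cm⁴.
Top plate: 7 × 1.4, A = 9.8 cm², y = 29.9 cm, Ī = 1.60067 cm⁴.
Centroid: ȳ = ΣA·y / ΣA = 11.1991 cm.
Transfer each piece to the horizontal centroidal axis using Ī + A·d² with d = y − 11.1991:
  bottom plate: d = -10.0991 cm → contributes +3829.59 cm⁴
  web plate: d = 4.50088 cm → contributes +3499.54 cm⁴
  top plate: d = 18.7009 cm → contributes +3428.89 cm⁴
Total I = 10 758 cm⁴.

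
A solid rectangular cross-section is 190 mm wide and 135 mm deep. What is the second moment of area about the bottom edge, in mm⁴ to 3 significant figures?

The section: 190 × 135, A = 25 650 mm², y = 67.5 mm, Ī = 38 955 938 mm⁴.
Transfer it to the bottom edge using Ī + A·d² with d = y − 0:
  the section: d = 67.5 mm → contributes +155 823 750 mm⁴
Total I = 155 823 750 mm⁴.

I_base ≈ 1.56 × 10⁸ mm⁴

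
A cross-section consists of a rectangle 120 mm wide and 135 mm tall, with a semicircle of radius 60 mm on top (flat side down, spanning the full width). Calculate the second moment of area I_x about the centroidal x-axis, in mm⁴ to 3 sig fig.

Split into non-overlapping primitives; take the origin at the lower-left of the bounding box.
Rectangular body: 120 × 135, A = 16 200 mm², y = 67.5 mm, Ī = 24 603 750 mm⁴.
Semicircular cap: semicircle r = 60, A = 5654.9 mm², y = 160.46 mm, Ī = 1 422 450 mm⁴.
Centroid: ȳ = ΣA·y / ΣA = 91.554 mm.
Transfer each piece to the centroidal x-axis using Ī + A·d² with d = y − 91.554:
  rectangular body: d = -24.054 mm → contributes +33 977 221 mm⁴
  semicircular cap: d = 68.91 mm → contributes +28 275 466 mm⁴
Total I = 62 252 687 mm⁴.

I_x ≈ 6.23 × 10⁷ mm⁴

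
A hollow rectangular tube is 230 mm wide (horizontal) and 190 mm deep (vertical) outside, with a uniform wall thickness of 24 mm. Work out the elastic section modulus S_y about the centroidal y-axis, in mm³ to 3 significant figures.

Split into non-overlapping primitives; take the origin at the lower-left of the bounding box.
Outer rectangle: 230 × 190, A = 43 700 mm², x = 115 mm, Ī = 192 644 167 mm⁴.
Inner void (subtracted): 182 × 142, A = 25 844 mm², x = 115 mm, Ī = 71 338 055 mm⁴.
By symmetry the centroid is at mid-width, x̄ = 115 mm.
All pieces are centred on the centroidal y-axis, so I = ΣĪ (holes subtracted) = 121 306 112 mm⁴.
Extreme fibre distance c = 115 mm; S = I/c = 1 054 836 mm³.

S_y ≈ 1.05 × 10⁶ mm³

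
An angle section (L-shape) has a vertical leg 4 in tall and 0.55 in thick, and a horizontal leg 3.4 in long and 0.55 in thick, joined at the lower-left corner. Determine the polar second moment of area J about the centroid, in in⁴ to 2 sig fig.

J ≈ 9.5 in⁴

Split into non-overlapping primitives; take the origin at the lower-left of the bounding box.
Vertical leg: 0.55 × 4, A = 2.2 in², y = 2 in, Ī = 2.933 in⁴.
Horizontal leg (remainder): 2.85 × 0.55, A = 1.568 in², y = 0.275 in, Ī = 0.03951 in⁴.
Centroid: ȳ = ΣA·y / ΣA = 1.282 in.
Transfer each piece to the centroidal x-axis using Ī + A·d² with d = y − 1.282:
  vertical leg: d = 0.7177 in → contributes +4.067 in⁴
  horizontal leg (remainder): d = -1.007 in → contributes +1.63 in⁴
Total I = 5.697 in⁴.
For the y-axis: x̄ = 0.9823 in.
Repeating about the centroidal y-axis gives I_y = 3.762 in⁴.
Polar second moment: J = I_x + I_y = 9.458 in⁴.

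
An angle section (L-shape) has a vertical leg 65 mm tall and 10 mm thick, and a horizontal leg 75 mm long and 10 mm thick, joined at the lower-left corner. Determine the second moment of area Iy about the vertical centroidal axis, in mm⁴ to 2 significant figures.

Treat the section as a set of non-overlapping primitives; coordinates are from the bounding-box lower-left.
Vertical leg: 10 × 65, A = 650 mm², x = 5 mm, Ī = 5 417 mm⁴.
Horizontal leg (remainder): 65 × 10, A = 650 mm², x = 42.5 mm, Ī = 228 854 mm⁴.
Centroid: x̄ = ΣA·x / ΣA = 23.75 mm.
Transfer each piece to the vertical centroidal axis using Ī + A·d² with d = x − 23.75:
  vertical leg: d = -18.75 mm → contributes +233 932 mm⁴
  horizontal leg (remainder): d = 18.75 mm → contributes +457 370 mm⁴
Total I = 691 302 mm⁴.

Iy ≈ 6.9 × 10⁵ mm⁴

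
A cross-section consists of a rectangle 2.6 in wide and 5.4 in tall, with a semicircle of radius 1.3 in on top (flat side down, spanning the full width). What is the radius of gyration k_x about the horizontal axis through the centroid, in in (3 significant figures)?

Split into non-overlapping primitives; take the origin at the lower-left of the bounding box.
Rectangular body: 2.6 × 5.4, A = 14.04 in², y = 2.7 in, Ī = 34.117 in⁴.
Semicircular cap: semicircle r = 1.3, A = 2.6546 in², y = 5.9517 in, Ī = 0.31348 in⁴.
Centroid: ȳ = ΣA·y / ΣA = 3.2171 in.
Transfer each piece to the horizontal axis through the centroid using Ī + A·d² with d = y − 3.2171:
  rectangular body: d = -0.51706 in → contributes +37.871 in⁴
  semicircular cap: d = 2.7347 in → contributes +20.166 in⁴
Total I = 58.037 in⁴.
Radius of gyration: k = √(I/A) = √(58.037 / 16.695) = 1.8645 in.

k_x ≈ 1.86 in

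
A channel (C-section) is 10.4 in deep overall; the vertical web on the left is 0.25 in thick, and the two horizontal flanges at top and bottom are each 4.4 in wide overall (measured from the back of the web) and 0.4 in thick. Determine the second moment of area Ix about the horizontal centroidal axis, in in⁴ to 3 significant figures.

Decompose the section into non-overlapping parts with the origin at the bottom-left of its bounding rectangle.
Web: 0.25 × 10.4, A = 2.6 in², y = 5.2 in, Ī = 23.435 in⁴.
Top flange (beyond web): 4.15 × 0.4, A = 1.66 in², y = 10.2 in, Ī = 0.022133 in⁴.
Bottom flange (beyond web): 4.15 × 0.4, A = 1.66 in², y = 0.2 in, Ī = 0.022133 in⁴.
By symmetry the centroid is at mid-height, ȳ = 5.2 in.
Transfer each piece to the horizontal centroidal axis using Ī + A·d² with d = y − 5.2:
  web: d = 0 in → contributes +23.435 in⁴
  top flange (beyond web): d = 5 in → contributes +41.522 in⁴
  bottom flange (beyond web): d = -5 in → contributes +41.522 in⁴
Total I = 106.48 in⁴.

Ix ≈ 106 in⁴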